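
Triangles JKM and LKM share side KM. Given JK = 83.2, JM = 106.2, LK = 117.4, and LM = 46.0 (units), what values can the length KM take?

71.4 < KM < 163.4

From triangle JKM: |83.2 − 106.2| < KM < 83.2 + 106.2, i.e. 23.0 < KM < 189.4.
From triangle LKM: 71.4 < KM < 163.4.
Both must hold, so KM lies in the intersection.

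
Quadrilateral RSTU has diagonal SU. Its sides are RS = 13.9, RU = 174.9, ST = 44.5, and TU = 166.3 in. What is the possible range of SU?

From triangle RSU: |13.9 − 174.9| < SU < 13.9 + 174.9, i.e. 161.0 < SU < 188.8.
From triangle TSU: 121.8 < SU < 210.8.
Both must hold, so SU lies in the intersection.

161.0 < SU < 188.8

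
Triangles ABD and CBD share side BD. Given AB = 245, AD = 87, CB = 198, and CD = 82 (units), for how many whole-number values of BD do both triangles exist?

From triangle ABD: 158 < BD < 332.
From triangle CBD: 116 < BD < 280.
Intersection: 158 < BD < 280, so integers 159 through 279: 121 values.

121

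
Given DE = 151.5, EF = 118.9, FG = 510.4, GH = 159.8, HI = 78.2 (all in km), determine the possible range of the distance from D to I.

2.0 ≤ DI ≤ 1018.8 km

The maximum is all hops collinear in one direction: 151.5 + 118.9 + 510.4 + 159.8 + 78.2 = 1018.8.
The longest hop is 510.4; the others sum to 508.4. Folding the others back against it leaves at least 510.4 − 508.4 = 2.0.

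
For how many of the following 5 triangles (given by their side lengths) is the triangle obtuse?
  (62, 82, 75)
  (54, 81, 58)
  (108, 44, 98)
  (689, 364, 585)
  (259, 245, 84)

(62,82,75): 62²+75² = 9469 > 6724 = 82² → acute
(54,81,58): 54²+58² = 6280 < 6561 = 81² → obtuse
(108,44,98): 44²+98² = 11540 < 11664 = 108² → obtuse
(689,364,585): 364²+585² = 474721 = 689² → right
(259,245,84): 84²+245² = 67081 = 259² → right
2 of the 5 are obtuse.

2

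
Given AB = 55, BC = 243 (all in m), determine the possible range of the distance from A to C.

188 ≤ AC ≤ 298 m

By the triangle inequality, |55 − 243| ≤ AC ≤ 55 + 243.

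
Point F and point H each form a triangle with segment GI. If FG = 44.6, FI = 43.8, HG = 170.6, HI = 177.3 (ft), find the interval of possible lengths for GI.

From triangle FGI: |44.6 − 43.8| < GI < 44.6 + 43.8, i.e. 0.8 < GI < 88.4.
From triangle HGI: 6.7 < GI < 347.9.
Both must hold, so GI lies in the intersection.

6.7 < GI < 88.4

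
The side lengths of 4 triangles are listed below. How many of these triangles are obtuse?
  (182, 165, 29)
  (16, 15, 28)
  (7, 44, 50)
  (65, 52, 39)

(182,165,29): 29²+165² = 28066 < 33124 = 182² → obtuse
(16,15,28): 15²+16² = 481 < 784 = 28² → obtuse
(7,44,50): 7²+44² = 1985 < 2500 = 50² → obtuse
(65,52,39): 39²+52² = 4225 = 65² → right
3 of the 4 are obtuse.

3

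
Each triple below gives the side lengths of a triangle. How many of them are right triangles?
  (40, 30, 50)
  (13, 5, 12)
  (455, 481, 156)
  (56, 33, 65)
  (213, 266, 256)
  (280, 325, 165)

(40,30,50): 30²+40² = 2500 = 50² → right
(13,5,12): 5²+12² = 169 = 13² → right
(455,481,156): 156²+455² = 231361 = 481² → right
(56,33,65): 33²+56² = 4225 = 65² → right
(213,266,256): 213²+256² = 110905 > 70756 = 266² → acute
(280,325,165): 165²+280² = 105625 = 325² → right
5 of the 6 are right.

5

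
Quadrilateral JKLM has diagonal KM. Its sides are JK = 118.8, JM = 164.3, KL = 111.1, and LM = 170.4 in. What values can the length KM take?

59.3 < KM < 281.5

From triangle JKM: |118.8 − 164.3| < KM < 118.8 + 164.3, i.e. 45.5 < KM < 283.1.
From triangle LKM: 59.3 < KM < 281.5.
Both must hold, so KM lies in the intersection.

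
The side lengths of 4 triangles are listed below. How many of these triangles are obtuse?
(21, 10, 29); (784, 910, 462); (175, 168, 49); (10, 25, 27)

2

(21,10,29): 10²+21² = 541 < 841 = 29² → obtuse
(784,910,462): 462²+784² = 828100 = 910² → right
(175,168,49): 49²+168² = 30625 = 175² → right
(10,25,27): 10²+25² = 725 < 729 = 27² → obtuse
2 of the 4 are obtuse.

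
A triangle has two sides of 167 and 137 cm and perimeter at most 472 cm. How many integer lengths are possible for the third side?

Triangle inequality: 30 < x < 304. Perimeter ≤ 472 gives x ≤ 472 − 167 − 137 = 168.
So 30 < x ≤ 168; integers 31 through 168: 138 values.

138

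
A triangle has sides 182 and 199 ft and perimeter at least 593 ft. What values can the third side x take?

Triangle inequality alone gives 17 < x < 381.
The perimeter condition gives x ≥ 593 − 182 − 199 = 212.
Intersecting the two: 212 ≤ x < 381.

212 ≤ x < 381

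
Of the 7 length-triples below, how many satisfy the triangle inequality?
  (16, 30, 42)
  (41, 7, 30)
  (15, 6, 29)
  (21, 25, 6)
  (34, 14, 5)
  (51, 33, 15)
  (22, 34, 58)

2

(16,30,42): 16+30 > 42 → valid
(7,30,41): 7+30 ≤ 41 → not valid
(6,15,29): 6+15 ≤ 29 → not valid
(6,21,25): 6+21 > 25 → valid
(5,14,34): 5+14 ≤ 34 → not valid
(15,33,51): 15+33 ≤ 51 → not valid
(22,34,58): 22+34 ≤ 58 → not valid
2 of the 7 triples form a triangle.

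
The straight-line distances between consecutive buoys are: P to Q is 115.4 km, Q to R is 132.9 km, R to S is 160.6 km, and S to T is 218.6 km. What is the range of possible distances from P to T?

0 ≤ PT ≤ 627.5 km

The maximum is all hops collinear in one direction: 115.4 + 132.9 + 160.6 + 218.6 = 627.5.
The longest hop is 218.6; the others sum to 408.9. Since 218.6 ≤ 408.9, the path can fold back on itself completely, so the minimum distance is 0.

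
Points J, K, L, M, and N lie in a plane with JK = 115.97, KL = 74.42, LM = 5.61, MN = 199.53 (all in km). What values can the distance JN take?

3.53 ≤ JN ≤ 395.53 km

The maximum is all hops collinear in one direction: 115.97 + 74.42 + 5.61 + 199.53 = 395.53.
The longest hop is 199.53; the others sum to 196.00. Folding the others back against it leaves at least 199.53 − 196.00 = 3.53.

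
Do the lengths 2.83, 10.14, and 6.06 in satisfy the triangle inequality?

No

The longest side is 10.14, but the other two sum to only 8.89.
8.89 < 10.14, so the triangle inequality fails.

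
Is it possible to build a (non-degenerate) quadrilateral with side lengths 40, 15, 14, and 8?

No

For a quadrilateral, each side must be shorter than the sum of the others.
Here the longest side is 40, but the remaining 3 sides sum to only 37.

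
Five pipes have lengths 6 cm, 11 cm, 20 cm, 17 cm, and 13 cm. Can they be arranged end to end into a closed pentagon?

A pentagon exists iff every side is shorter than the sum of the others — equivalently, the longest side is less than the sum of the rest.
Longest side 20 < 47 (sum of the remaining 4), so yes.

Yes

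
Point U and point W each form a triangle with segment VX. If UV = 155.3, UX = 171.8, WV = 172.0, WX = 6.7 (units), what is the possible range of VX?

From triangle UVX: |155.3 − 171.8| < VX < 155.3 + 171.8, i.e. 16.5 < VX < 327.1.
From triangle WVX: 165.3 < VX < 178.7.
Both must hold, so VX lies in the intersection.

165.3 < VX < 178.7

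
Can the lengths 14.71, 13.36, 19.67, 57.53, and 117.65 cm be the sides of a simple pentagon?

For a pentagon, each side must be shorter than the sum of the others.
Here the longest side is 117.65, but the remaining 4 sides sum to only 105.27.

No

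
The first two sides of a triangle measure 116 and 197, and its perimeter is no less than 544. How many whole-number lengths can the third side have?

82

Triangle inequality: 81 < x < 313. Perimeter ≥ 544 gives x ≥ 544 − 116 − 197 = 231.
So 231 ≤ x < 313; integers 231 through 312: 82 values.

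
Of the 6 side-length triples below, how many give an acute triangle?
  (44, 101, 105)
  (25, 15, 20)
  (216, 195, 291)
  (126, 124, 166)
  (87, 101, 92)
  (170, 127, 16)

(44,101,105): 44²+101² = 12137 > 11025 = 105² → acute
(25,15,20): 15²+20² = 625 = 25² → right
(216,195,291): 195²+216² = 84681 = 291² → right
(126,124,166): 124²+126² = 31252 > 27556 = 166² → acute
(87,101,92): 87²+92² = 16033 > 10201 = 101² → acute
(170,127,16): 16+127 ≤ 170, not a triangle
3 of the 6 are acute.

3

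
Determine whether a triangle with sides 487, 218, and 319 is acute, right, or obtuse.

Compare the square of the longest side to the sum of squares of the other two: 218² + 319² = 149285 < 237169 = 487².

obtuse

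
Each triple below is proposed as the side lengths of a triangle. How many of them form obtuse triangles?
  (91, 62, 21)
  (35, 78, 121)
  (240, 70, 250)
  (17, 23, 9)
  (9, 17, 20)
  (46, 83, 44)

(91,62,21): 21+62 ≤ 91, not a triangle
(35,78,121): 35+78 ≤ 121, not a triangle
(240,70,250): 70²+240² = 62500 = 250² → right
(17,23,9): 9²+17² = 370 < 529 = 23² → obtuse
(9,17,20): 9²+17² = 370 < 400 = 20² → obtuse
(46,83,44): 44²+46² = 4052 < 6889 = 83² → obtuse
3 of the 6 are obtuse.

3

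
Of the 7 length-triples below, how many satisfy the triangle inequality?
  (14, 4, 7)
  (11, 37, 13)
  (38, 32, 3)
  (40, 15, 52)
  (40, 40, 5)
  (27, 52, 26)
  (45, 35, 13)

(4,7,14): 4+7 ≤ 14 → not valid
(11,13,37): 11+13 ≤ 37 → not valid
(3,32,38): 3+32 ≤ 38 → not valid
(15,40,52): 15+40 > 52 → valid
(5,40,40): 5+40 > 40 → valid
(26,27,52): 26+27 > 52 → valid
(13,35,45): 13+35 > 45 → valid
4 of the 7 triples form a triangle.

4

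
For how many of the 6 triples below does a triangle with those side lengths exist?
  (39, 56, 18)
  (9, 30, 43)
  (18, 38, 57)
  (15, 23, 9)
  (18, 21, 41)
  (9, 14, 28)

(18,39,56): 18+39 > 56 → valid
(9,30,43): 9+30 ≤ 43 → not valid
(18,38,57): 18+38 ≤ 57 → not valid
(9,15,23): 9+15 > 23 → valid
(18,21,41): 18+21 ≤ 41 → not valid
(9,14,28): 9+14 ≤ 28 → not valid
2 of the 6 triples form a triangle.

2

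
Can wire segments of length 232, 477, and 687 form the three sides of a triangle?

Yes

The longest side is 687, and the other two sum to 709.
Since 709 > 687, the triangle inequality holds.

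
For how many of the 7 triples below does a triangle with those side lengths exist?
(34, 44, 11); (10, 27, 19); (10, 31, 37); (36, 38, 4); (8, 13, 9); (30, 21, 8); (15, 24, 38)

(11,34,44): 11+34 > 44 → valid
(10,19,27): 10+19 > 27 → valid
(10,31,37): 10+31 > 37 → valid
(4,36,38): 4+36 > 38 → valid
(8,9,13): 8+9 > 13 → valid
(8,21,30): 8+21 ≤ 30 → not valid
(15,24,38): 15+24 > 38 → valid
6 of the 7 triples form a triangle.

6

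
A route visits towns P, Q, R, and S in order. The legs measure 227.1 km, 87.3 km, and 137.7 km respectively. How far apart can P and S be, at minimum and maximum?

2.1 ≤ PS ≤ 452.1 km

The maximum is all hops collinear in one direction: 227.1 + 87.3 + 137.7 = 452.1.
The longest hop is 227.1; the others sum to 225.0. Folding the others back against it leaves at least 227.1 − 225.0 = 2.1.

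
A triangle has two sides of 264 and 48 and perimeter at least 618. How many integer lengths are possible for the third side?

6

Triangle inequality: 216 < x < 312. Perimeter ≥ 618 gives x ≥ 618 − 264 − 48 = 306.
So 306 ≤ x < 312; integers 306 through 311: 6 values.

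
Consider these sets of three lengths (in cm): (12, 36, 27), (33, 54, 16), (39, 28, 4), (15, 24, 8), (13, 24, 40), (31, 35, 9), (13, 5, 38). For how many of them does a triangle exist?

(12,27,36): 12+27 > 36 → valid
(16,33,54): 16+33 ≤ 54 → not valid
(4,28,39): 4+28 ≤ 39 → not valid
(8,15,24): 8+15 ≤ 24 → not valid
(13,24,40): 13+24 ≤ 40 → not valid
(9,31,35): 9+31 > 35 → valid
(5,13,38): 5+13 ≤ 38 → not valid
2 of the 7 triples form a triangle.

2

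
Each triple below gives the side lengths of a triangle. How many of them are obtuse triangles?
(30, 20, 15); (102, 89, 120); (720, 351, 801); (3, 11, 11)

(30,20,15): 15²+20² = 625 < 900 = 30² → obtuse
(102,89,120): 89²+102² = 18325 > 14400 = 120² → acute
(720,351,801): 351²+720² = 641601 = 801² → right
(3,11,11): 3²+11² = 130 > 121 = 11² → acute
1 of the 4 is obtuse.

1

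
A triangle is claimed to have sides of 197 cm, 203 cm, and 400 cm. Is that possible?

The two shorter sides sum to 400, exactly equal to the longest side 400.
That gives only a degenerate (flat) triangle — the inequality must be strict.

No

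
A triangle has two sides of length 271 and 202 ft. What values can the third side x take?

By the triangle inequality, x must be less than 271 + 202 = 473 and greater than |271 − 202| = 69.

69 < x < 473 (ft)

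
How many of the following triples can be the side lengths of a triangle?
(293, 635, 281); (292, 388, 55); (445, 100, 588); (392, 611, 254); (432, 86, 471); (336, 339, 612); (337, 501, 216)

4

(281,293,635): 281+293 ≤ 635 → not valid
(55,292,388): 55+292 ≤ 388 → not valid
(100,445,588): 100+445 ≤ 588 → not valid
(254,392,611): 254+392 > 611 → valid
(86,432,471): 86+432 > 471 → valid
(336,339,612): 336+339 > 612 → valid
(216,337,501): 216+337 > 501 → valid
4 of the 7 triples form a triangle.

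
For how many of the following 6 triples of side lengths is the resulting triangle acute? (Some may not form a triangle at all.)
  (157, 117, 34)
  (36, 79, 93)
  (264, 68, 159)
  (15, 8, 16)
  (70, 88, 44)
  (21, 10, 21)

2

(157,117,34): 34+117 ≤ 157, not a triangle
(36,79,93): 36²+79² = 7537 < 8649 = 93² → obtuse
(264,68,159): 68+159 ≤ 264, not a triangle
(15,8,16): 8²+15² = 289 > 256 = 16² → acute
(70,88,44): 44²+70² = 6836 < 7744 = 88² → obtuse
(21,10,21): 10²+21² = 541 > 441 = 21² → acute
2 of the 6 are acute.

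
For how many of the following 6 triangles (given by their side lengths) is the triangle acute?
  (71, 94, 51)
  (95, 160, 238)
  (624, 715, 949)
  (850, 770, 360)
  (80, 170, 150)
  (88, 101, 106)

(71,94,51): 51²+71² = 7642 < 8836 = 94² → obtuse
(95,160,238): 95²+160² = 34625 < 56644 = 238² → obtuse
(624,715,949): 624²+715² = 900601 = 949² → right
(850,770,360): 360²+770² = 722500 = 850² → right
(80,170,150): 80²+150² = 28900 = 170² → right
(88,101,106): 88²+101² = 17945 > 11236 = 106² → acute
1 of the 6 is acute.

1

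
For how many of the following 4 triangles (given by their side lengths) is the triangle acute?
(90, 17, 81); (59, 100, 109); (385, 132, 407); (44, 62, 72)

(90,17,81): 17²+81² = 6850 < 8100 = 90² → obtuse
(59,100,109): 59²+100² = 13481 > 11881 = 109² → acute
(385,132,407): 132²+385² = 165649 = 407² → right
(44,62,72): 44²+62² = 5780 > 5184 = 72² → acute
2 of the 4 are acute.

2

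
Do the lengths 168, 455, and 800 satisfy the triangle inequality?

The longest side is 800, but the other two sum to only 623.
623 < 800, so the triangle inequality fails.

No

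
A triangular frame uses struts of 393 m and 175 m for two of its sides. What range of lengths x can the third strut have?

By the triangle inequality, x must be less than 393 + 175 = 568 and greater than |393 − 175| = 218.

218 < x < 568 (m)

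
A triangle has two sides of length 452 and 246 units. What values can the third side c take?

206 < c < 698 (units)

By the triangle inequality, c must be less than 452 + 246 = 698 and greater than |452 − 246| = 206.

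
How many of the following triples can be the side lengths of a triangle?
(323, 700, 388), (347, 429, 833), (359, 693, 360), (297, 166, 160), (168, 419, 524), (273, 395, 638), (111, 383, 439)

(323,388,700): 323+388 > 700 → valid
(347,429,833): 347+429 ≤ 833 → not valid
(359,360,693): 359+360 > 693 → valid
(160,166,297): 160+166 > 297 → valid
(168,419,524): 168+419 > 524 → valid
(273,395,638): 273+395 > 638 → valid
(111,383,439): 111+383 > 439 → valid
6 of the 7 triples form a triangle.

6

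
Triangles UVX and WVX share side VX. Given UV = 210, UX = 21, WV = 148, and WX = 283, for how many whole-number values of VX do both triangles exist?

41

From triangle UVX: 189 < VX < 231.
From triangle WVX: 135 < VX < 431.
Intersection: 189 < VX < 231, so integers 190 through 230: 41 values.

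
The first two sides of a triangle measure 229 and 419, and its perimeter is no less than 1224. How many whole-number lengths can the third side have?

72

Triangle inequality: 190 < x < 648. Perimeter ≥ 1224 gives x ≥ 1224 − 229 − 419 = 576.
So 576 ≤ x < 648; integers 576 through 647: 72 values.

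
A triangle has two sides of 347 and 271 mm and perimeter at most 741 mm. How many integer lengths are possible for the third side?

Triangle inequality: 76 < x < 618. Perimeter ≤ 741 gives x ≤ 741 − 347 − 271 = 123.
So 76 < x ≤ 123; integers 77 through 123: 47 values.

47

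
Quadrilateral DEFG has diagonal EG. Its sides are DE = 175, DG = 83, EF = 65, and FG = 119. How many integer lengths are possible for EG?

From triangle DEG: 92 < EG < 258.
From triangle FEG: 54 < EG < 184.
Intersection: 92 < EG < 184, so integers 93 through 183: 91 values.

91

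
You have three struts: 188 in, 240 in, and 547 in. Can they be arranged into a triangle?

No

The longest side is 547, but the other two sum to only 428.
428 < 547, so the triangle inequality fails.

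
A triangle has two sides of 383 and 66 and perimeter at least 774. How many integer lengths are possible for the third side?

124

Triangle inequality: 317 < x < 449. Perimeter ≥ 774 gives x ≥ 774 − 383 − 66 = 325.
So 325 ≤ x < 449; integers 325 through 448: 124 values.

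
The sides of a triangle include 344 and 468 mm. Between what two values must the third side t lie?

By the triangle inequality, t must be less than 344 + 468 = 812 and greater than |344 − 468| = 124.

124 < t < 812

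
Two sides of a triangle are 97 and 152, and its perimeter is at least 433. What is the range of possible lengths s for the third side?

Triangle inequality alone gives 55 < s < 249.
The perimeter condition gives s ≥ 433 − 97 − 152 = 184.
Intersecting the two: 184 ≤ s < 249.

184 ≤ s < 249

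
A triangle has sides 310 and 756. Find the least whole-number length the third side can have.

447

The third side must be strictly greater than |310 − 756| = 446.
The smallest integer above 446 is 447.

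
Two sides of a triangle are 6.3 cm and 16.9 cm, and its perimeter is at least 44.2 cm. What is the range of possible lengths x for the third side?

21.0 ≤ x < 23.2 cm

Triangle inequality alone gives 10.6 < x < 23.2.
The perimeter condition gives x ≥ 44.2 − 6.3 − 16.9 = 21.0.
Intersecting the two: 21.0 ≤ x < 23.2.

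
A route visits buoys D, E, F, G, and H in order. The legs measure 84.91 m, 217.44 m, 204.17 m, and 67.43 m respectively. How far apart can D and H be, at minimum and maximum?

0 ≤ DH ≤ 573.95 m

The maximum is all hops collinear in one direction: 84.91 + 217.44 + 204.17 + 67.43 = 573.95.
The longest hop is 217.44; the others sum to 356.51. Since 217.44 ≤ 356.51, the path can fold back on itself completely, so the minimum distance is 0.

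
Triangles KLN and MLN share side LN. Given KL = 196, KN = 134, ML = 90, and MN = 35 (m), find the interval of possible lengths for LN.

From triangle KLN: |196 − 134| < LN < 196 + 134, i.e. 62 < LN < 330.
From triangle MLN: 55 < LN < 125.
Both must hold, so LN lies in the intersection.

62 < LN < 125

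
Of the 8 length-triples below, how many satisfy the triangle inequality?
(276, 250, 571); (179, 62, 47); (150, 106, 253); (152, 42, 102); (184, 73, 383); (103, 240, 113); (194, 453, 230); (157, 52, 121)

(250,276,571): 250+276 ≤ 571 → not valid
(47,62,179): 47+62 ≤ 179 → not valid
(106,150,253): 106+150 > 253 → valid
(42,102,152): 42+102 ≤ 152 → not valid
(73,184,383): 73+184 ≤ 383 → not valid
(103,113,240): 103+113 ≤ 240 → not valid
(194,230,453): 194+230 ≤ 453 → not valid
(52,121,157): 52+121 > 157 → valid
2 of the 8 triples form a triangle.

2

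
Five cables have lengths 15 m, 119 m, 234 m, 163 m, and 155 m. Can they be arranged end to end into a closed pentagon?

Yes

A pentagon exists iff every side is shorter than the sum of the others — equivalently, the longest side is less than the sum of the rest.
Longest side 234 < 452 (sum of the remaining 4), so yes.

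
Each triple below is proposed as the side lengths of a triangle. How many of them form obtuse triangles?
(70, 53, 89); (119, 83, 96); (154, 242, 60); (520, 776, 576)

(70,53,89): 53²+70² = 7709 < 7921 = 89² → obtuse
(119,83,96): 83²+96² = 16105 > 14161 = 119² → acute
(154,242,60): 60+154 ≤ 242, not a triangle
(520,776,576): 520²+576² = 602176 = 776² → right
1 of the 4 is obtuse.

1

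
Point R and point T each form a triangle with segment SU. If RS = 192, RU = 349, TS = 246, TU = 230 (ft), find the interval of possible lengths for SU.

157 < SU < 476

From triangle RSU: |192 − 349| < SU < 192 + 349, i.e. 157 < SU < 541.
From triangle TSU: 16 < SU < 476.
Both must hold, so SU lies in the intersection.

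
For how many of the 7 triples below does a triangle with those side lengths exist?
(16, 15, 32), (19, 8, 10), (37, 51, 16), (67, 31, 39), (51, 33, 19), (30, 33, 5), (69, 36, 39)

5

(15,16,32): 15+16 ≤ 32 → not valid
(8,10,19): 8+10 ≤ 19 → not valid
(16,37,51): 16+37 > 51 → valid
(31,39,67): 31+39 > 67 → valid
(19,33,51): 19+33 > 51 → valid
(5,30,33): 5+30 > 33 → valid
(36,39,69): 36+39 > 69 → valid
5 of the 7 triples form a triangle.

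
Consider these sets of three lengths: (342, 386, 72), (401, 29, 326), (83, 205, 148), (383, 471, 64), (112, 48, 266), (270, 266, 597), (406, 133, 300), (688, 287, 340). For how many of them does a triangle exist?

3

(72,342,386): 72+342 > 386 → valid
(29,326,401): 29+326 ≤ 401 → not valid
(83,148,205): 83+148 > 205 → valid
(64,383,471): 64+383 ≤ 471 → not valid
(48,112,266): 48+112 ≤ 266 → not valid
(266,270,597): 266+270 ≤ 597 → not valid
(133,300,406): 133+300 > 406 → valid
(287,340,688): 287+340 ≤ 688 → not valid
3 of the 8 triples form a triangle.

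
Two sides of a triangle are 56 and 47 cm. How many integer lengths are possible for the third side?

The third side lies in the open interval (9, 103).
Integers from 10 to 102 inclusive: 102 − 10 + 1 = 93.

93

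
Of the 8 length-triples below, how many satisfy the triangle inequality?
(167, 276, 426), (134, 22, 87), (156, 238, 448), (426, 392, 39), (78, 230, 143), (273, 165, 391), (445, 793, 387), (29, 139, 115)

(167,276,426): 167+276 > 426 → valid
(22,87,134): 22+87 ≤ 134 → not valid
(156,238,448): 156+238 ≤ 448 → not valid
(39,392,426): 39+392 > 426 → valid
(78,143,230): 78+143 ≤ 230 → not valid
(165,273,391): 165+273 > 391 → valid
(387,445,793): 387+445 > 793 → valid
(29,115,139): 29+115 > 139 → valid
5 of the 8 triples form a triangle.

5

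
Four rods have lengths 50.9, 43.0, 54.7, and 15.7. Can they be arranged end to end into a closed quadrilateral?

Yes

A quadrilateral exists iff every side is shorter than the sum of the others — equivalently, the longest side is less than the sum of the rest.
Longest side 54.7 < 109.6 (sum of the remaining 3), so yes.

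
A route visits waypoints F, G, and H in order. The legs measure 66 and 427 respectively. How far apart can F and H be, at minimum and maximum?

361 ≤ FH ≤ 493

By the triangle inequality, |66 − 427| ≤ FH ≤ 66 + 427.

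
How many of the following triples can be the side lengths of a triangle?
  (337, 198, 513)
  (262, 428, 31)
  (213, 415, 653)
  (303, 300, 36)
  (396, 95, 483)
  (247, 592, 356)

(198,337,513): 198+337 > 513 → valid
(31,262,428): 31+262 ≤ 428 → not valid
(213,415,653): 213+415 ≤ 653 → not valid
(36,300,303): 36+300 > 303 → valid
(95,396,483): 95+396 > 483 → valid
(247,356,592): 247+356 > 592 → valid
4 of the 6 triples form a triangle.

4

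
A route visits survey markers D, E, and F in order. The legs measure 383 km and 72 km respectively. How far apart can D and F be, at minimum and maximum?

By the triangle inequality, |383 − 72| ≤ DF ≤ 383 + 72.

311 ≤ DF ≤ 455 km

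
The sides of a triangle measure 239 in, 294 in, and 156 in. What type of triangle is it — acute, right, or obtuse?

Compare the square of the longest side to the sum of squares of the other two: 156² + 239² = 81457 < 86436 = 294².

obtuse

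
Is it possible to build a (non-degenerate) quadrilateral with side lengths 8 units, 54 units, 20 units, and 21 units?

For a quadrilateral, each side must be shorter than the sum of the others.
Here the longest side is 54, but the remaining 3 sides sum to only 49.

No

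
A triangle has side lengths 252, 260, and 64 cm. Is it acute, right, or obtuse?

right

Compare the square of the longest side to the sum of squares of the other two: 64² + 252² = 67600 = 260².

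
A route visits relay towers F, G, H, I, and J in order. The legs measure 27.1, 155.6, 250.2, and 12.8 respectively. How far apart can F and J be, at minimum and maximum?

54.7 ≤ FJ ≤ 445.7

The maximum is all hops collinear in one direction: 27.1 + 155.6 + 250.2 + 12.8 = 445.7.
The longest hop is 250.2; the others sum to 195.5. Folding the others back against it leaves at least 250.2 − 195.5 = 54.7.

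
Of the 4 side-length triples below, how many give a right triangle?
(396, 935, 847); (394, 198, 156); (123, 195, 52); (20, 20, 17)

1

(396,935,847): 396²+847² = 874225 = 935² → right
(394,198,156): 156+198 ≤ 394, not a triangle
(123,195,52): 52+123 ≤ 195, not a triangle
(20,20,17): 17²+20² = 689 > 400 = 20² → acute
1 of the 4 is right.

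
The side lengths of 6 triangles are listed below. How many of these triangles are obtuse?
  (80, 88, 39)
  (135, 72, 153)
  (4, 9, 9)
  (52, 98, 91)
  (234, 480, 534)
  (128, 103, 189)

1

(80,88,39): 39²+80² = 7921 > 7744 = 88² → acute
(135,72,153): 72²+135² = 23409 = 153² → right
(4,9,9): 4²+9² = 97 > 81 = 9² → acute
(52,98,91): 52²+91² = 10985 > 9604 = 98² → acute
(234,480,534): 234²+480² = 285156 = 534² → right
(128,103,189): 103²+128² = 26993 < 35721 = 189² → obtuse
1 of the 6 is obtuse.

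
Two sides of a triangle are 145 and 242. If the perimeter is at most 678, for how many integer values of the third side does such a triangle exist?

194

Triangle inequality: 97 < x < 387. Perimeter ≤ 678 gives x ≤ 678 − 145 − 242 = 291.
So 97 < x ≤ 291; integers 98 through 291: 194 values.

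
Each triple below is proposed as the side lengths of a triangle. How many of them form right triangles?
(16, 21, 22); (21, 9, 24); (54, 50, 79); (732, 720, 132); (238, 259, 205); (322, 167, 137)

(16,21,22): 16²+21² = 697 > 484 = 22² → acute
(21,9,24): 9²+21² = 522 < 576 = 24² → obtuse
(54,50,79): 50²+54² = 5416 < 6241 = 79² → obtuse
(732,720,132): 132²+720² = 535824 = 732² → right
(238,259,205): 205²+238² = 98669 > 67081 = 259² → acute
(322,167,137): 137+167 ≤ 322, not a triangle
1 of the 6 is right.

1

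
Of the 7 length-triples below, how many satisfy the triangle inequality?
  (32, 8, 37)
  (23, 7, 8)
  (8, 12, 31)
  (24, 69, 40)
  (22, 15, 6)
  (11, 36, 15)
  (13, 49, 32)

1

(8,32,37): 8+32 > 37 → valid
(7,8,23): 7+8 ≤ 23 → not valid
(8,12,31): 8+12 ≤ 31 → not valid
(24,40,69): 24+40 ≤ 69 → not valid
(6,15,22): 6+15 ≤ 22 → not valid
(11,15,36): 11+15 ≤ 36 → not valid
(13,32,49): 13+32 ≤ 49 → not valid
1 of the 7 triples forms a triangle.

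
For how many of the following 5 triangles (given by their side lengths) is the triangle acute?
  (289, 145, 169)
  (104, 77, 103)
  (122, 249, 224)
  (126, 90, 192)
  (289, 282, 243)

3

(289,145,169): 145²+169² = 49586 < 83521 = 289² → obtuse
(104,77,103): 77²+103² = 16538 > 10816 = 104² → acute
(122,249,224): 122²+224² = 65060 > 62001 = 249² → acute
(126,90,192): 90²+126² = 23976 < 36864 = 192² → obtuse
(289,282,243): 243²+282² = 138573 > 83521 = 289² → acute
3 of the 5 are acute.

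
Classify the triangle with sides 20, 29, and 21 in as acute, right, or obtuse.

right

Compare the square of the longest side to the sum of squares of the other two: 20² + 21² = 841 = 29².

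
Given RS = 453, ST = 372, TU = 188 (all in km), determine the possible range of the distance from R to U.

0 ≤ RU ≤ 1013 km

The maximum is all hops collinear in one direction: 453 + 372 + 188 = 1013.
The longest hop is 453; the others sum to 560. Since 453 ≤ 560, the path can fold back on itself completely, so the minimum distance is 0.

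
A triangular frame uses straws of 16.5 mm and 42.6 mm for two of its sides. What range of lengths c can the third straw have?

By the triangle inequality, c must be less than 16.5 + 42.6 = 59.1 and greater than |16.5 − 42.6| = 26.1.

26.1 < c < 59.1 (mm)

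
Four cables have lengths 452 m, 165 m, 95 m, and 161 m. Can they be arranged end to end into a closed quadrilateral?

No

For a quadrilateral, each side must be shorter than the sum of the others.
Here the longest side is 452, but the remaining 3 sides sum to only 421.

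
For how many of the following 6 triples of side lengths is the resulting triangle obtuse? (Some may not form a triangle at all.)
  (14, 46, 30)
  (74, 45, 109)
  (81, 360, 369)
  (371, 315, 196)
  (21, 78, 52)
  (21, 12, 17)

2

(14,46,30): 14+30 ≤ 46, not a triangle
(74,45,109): 45²+74² = 7501 < 11881 = 109² → obtuse
(81,360,369): 81²+360² = 136161 = 369² → right
(371,315,196): 196²+315² = 137641 = 371² → right
(21,78,52): 21+52 ≤ 78, not a triangle
(21,12,17): 12²+17² = 433 < 441 = 21² → obtuse
2 of the 6 are obtuse.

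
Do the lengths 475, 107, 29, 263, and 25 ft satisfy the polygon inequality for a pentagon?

For a pentagon, each side must be shorter than the sum of the others.
Here the longest side is 475, but the remaining 4 sides sum to only 424.

No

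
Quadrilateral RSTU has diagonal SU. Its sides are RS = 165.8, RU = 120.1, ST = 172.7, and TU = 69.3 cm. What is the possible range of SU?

From triangle RSU: |165.8 − 120.1| < SU < 165.8 + 120.1, i.e. 45.7 < SU < 285.9.
From triangle TSU: 103.4 < SU < 242.0.
Both must hold, so SU lies in the intersection.

103.4 < SU < 242.0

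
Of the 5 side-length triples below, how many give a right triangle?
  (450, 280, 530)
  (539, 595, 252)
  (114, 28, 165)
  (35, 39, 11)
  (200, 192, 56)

3

(450,280,530): 280²+450² = 280900 = 530² → right
(539,595,252): 252²+539² = 354025 = 595² → right
(114,28,165): 28+114 ≤ 165, not a triangle
(35,39,11): 11²+35² = 1346 < 1521 = 39² → obtuse
(200,192,56): 56²+192² = 40000 = 200² → right
3 of the 5 are right.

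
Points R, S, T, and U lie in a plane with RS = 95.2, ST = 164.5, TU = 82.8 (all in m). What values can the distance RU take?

0 ≤ RU ≤ 342.5 m

The maximum is all hops collinear in one direction: 95.2 + 164.5 + 82.8 = 342.5.
The longest hop is 164.5; the others sum to 178.0. Since 164.5 ≤ 178.0, the path can fold back on itself completely, so the minimum distance is 0.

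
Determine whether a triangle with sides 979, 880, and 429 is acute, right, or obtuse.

Compare the square of the longest side to the sum of squares of the other two: 429² + 880² = 958441 = 979².

right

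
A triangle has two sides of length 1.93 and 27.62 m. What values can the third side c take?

By the triangle inequality, c must be less than 1.93 + 27.62 = 29.55 and greater than |1.93 − 27.62| = 25.69.

25.69 < c < 29.55 (m)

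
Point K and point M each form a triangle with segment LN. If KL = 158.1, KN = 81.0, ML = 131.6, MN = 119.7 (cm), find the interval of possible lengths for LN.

From triangle KLN: |158.1 − 81.0| < LN < 158.1 + 81.0, i.e. 77.1 < LN < 239.1.
From triangle MLN: 11.9 < LN < 251.3.
Both must hold, so LN lies in the intersection.

77.1 < LN < 239.1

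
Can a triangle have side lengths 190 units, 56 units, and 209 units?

The longest side is 209, and the other two sum to 246.
Since 246 > 209, the triangle inequality holds.

Yes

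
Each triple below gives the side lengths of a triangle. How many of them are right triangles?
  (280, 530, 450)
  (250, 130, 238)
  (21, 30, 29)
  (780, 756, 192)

(280,530,450): 280²+450² = 280900 = 530² → right
(250,130,238): 130²+238² = 73544 > 62500 = 250² → acute
(21,30,29): 21²+29² = 1282 > 900 = 30² → acute
(780,756,192): 192²+756² = 608400 = 780² → right
2 of the 4 are right.

2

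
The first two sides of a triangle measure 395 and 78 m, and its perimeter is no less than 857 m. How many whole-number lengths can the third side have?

Triangle inequality: 317 < x < 473. Perimeter ≥ 857 gives x ≥ 857 − 395 − 78 = 384.
So 384 ≤ x < 473; integers 384 through 472: 89 values.

89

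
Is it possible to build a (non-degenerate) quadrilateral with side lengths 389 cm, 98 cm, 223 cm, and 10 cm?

For a quadrilateral, each side must be shorter than the sum of the others.
Here the longest side is 389, but the remaining 3 sides sum to only 331.

No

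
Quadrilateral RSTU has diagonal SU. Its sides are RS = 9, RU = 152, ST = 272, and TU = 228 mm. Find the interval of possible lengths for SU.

From triangle RSU: |9 − 152| < SU < 9 + 152, i.e. 143 < SU < 161.
From triangle TSU: 44 < SU < 500.
Both must hold, so SU lies in the intersection.

143 < SU < 161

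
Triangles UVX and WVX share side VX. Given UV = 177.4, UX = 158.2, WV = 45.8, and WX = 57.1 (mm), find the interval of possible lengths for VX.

From triangle UVX: |177.4 − 158.2| < VX < 177.4 + 158.2, i.e. 19.2 < VX < 335.6.
From triangle WVX: 11.3 < VX < 102.9.
Both must hold, so VX lies in the intersection.

19.2 < VX < 102.9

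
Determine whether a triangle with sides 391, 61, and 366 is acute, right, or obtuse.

Compare the square of the longest side to the sum of squares of the other two: 61² + 366² = 137677 < 152881 = 391².

obtuse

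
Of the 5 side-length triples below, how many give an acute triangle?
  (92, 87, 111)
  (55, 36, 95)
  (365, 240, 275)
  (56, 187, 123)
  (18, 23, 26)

(92,87,111): 87²+92² = 16033 > 12321 = 111² → acute
(55,36,95): 36+55 ≤ 95, not a triangle
(365,240,275): 240²+275² = 133225 = 365² → right
(56,187,123): 56+123 ≤ 187, not a triangle
(18,23,26): 18²+23² = 853 > 676 = 26² → acute
2 of the 5 are acute.

2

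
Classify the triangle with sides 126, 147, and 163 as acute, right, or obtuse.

acute

Compare the square of the longest side to the sum of squares of the other two: 126² + 147² = 37485 > 26569 = 163².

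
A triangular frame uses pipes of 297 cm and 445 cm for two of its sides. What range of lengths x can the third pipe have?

By the triangle inequality, x must be less than 297 + 445 = 742 and greater than |297 − 445| = 148.

148 < x < 742 (cm)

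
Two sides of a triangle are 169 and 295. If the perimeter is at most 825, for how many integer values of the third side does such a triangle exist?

Triangle inequality: 126 < x < 464. Perimeter ≤ 825 gives x ≤ 825 − 169 − 295 = 361.
So 126 < x ≤ 361; integers 127 through 361: 235 values.

235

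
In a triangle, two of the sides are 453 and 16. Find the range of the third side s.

437 < s < 469

By the triangle inequality, s must be less than 453 + 16 = 469 and greater than |453 − 16| = 437.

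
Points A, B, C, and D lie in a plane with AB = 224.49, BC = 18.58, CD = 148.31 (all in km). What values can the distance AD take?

The maximum is all hops collinear in one direction: 224.49 + 18.58 + 148.31 = 391.38.
The longest hop is 224.49; the others sum to 166.89. Folding the others back against it leaves at least 224.49 − 166.89 = 57.60.

57.60 ≤ AD ≤ 391.38 km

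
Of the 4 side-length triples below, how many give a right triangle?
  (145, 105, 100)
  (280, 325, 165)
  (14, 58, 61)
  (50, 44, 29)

2

(145,105,100): 100²+105² = 21025 = 145² → right
(280,325,165): 165²+280² = 105625 = 325² → right
(14,58,61): 14²+58² = 3560 < 3721 = 61² → obtuse
(50,44,29): 29²+44² = 2777 > 2500 = 50² → acute
2 of the 4 are right.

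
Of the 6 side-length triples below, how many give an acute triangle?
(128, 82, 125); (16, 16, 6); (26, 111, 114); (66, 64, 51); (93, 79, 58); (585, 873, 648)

(128,82,125): 82²+125² = 22349 > 16384 = 128² → acute
(16,16,6): 6²+16² = 292 > 256 = 16² → acute
(26,111,114): 26²+111² = 12997 > 12996 = 114² → acute
(66,64,51): 51²+64² = 6697 > 4356 = 66² → acute
(93,79,58): 58²+79² = 9605 > 8649 = 93² → acute
(585,873,648): 585²+648² = 762129 = 873² → right
5 of the 6 are acute.

5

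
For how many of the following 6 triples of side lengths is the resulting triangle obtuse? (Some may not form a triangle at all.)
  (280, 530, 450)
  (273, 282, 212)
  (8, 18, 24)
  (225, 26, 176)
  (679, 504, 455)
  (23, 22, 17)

(280,530,450): 280²+450² = 280900 = 530² → right
(273,282,212): 212²+273² = 119473 > 79524 = 282² → acute
(8,18,24): 8²+18² = 388 < 576 = 24² → obtuse
(225,26,176): 26+176 ≤ 225, not a triangle
(679,504,455): 455²+504² = 461041 = 679² → right
(23,22,17): 17²+22² = 773 > 529 = 23² → acute
1 of the 6 is obtuse.

1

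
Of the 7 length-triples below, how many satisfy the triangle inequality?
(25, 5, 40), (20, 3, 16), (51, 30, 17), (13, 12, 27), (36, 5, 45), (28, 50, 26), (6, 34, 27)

(5,25,40): 5+25 ≤ 40 → not valid
(3,16,20): 3+16 ≤ 20 → not valid
(17,30,51): 17+30 ≤ 51 → not valid
(12,13,27): 12+13 ≤ 27 → not valid
(5,36,45): 5+36 ≤ 45 → not valid
(26,28,50): 26+28 > 50 → valid
(6,27,34): 6+27 ≤ 34 → not valid
1 of the 7 triples forms a triangle.

1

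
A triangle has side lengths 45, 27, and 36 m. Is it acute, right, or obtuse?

right

Compare the square of the longest side to the sum of squares of the other two: 27² + 36² = 2025 = 45².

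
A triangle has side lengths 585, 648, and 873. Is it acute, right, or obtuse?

right

Compare the square of the longest side to the sum of squares of the other two: 585² + 648² = 762129 = 873².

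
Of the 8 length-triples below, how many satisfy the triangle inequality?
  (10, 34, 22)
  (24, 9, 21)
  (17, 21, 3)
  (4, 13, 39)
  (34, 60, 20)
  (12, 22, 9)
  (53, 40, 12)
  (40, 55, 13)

1

(10,22,34): 10+22 ≤ 34 → not valid
(9,21,24): 9+21 > 24 → valid
(3,17,21): 3+17 ≤ 21 → not valid
(4,13,39): 4+13 ≤ 39 → not valid
(20,34,60): 20+34 ≤ 60 → not valid
(9,12,22): 9+12 ≤ 22 → not valid
(12,40,53): 12+40 ≤ 53 → not valid
(13,40,55): 13+40 ≤ 55 → not valid
1 of the 8 triples forms a triangle.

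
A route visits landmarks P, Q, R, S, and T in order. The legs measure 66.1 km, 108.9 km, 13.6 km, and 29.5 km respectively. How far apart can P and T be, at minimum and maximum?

0 ≤ PT ≤ 218.1 km

The maximum is all hops collinear in one direction: 66.1 + 108.9 + 13.6 + 29.5 = 218.1.
The longest hop is 108.9; the others sum to 109.2. Since 108.9 ≤ 109.2, the path can fold back on itself completely, so the minimum distance is 0.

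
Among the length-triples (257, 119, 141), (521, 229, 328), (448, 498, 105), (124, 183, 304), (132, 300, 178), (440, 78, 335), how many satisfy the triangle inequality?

5

(119,141,257): 119+141 > 257 → valid
(229,328,521): 229+328 > 521 → valid
(105,448,498): 105+448 > 498 → valid
(124,183,304): 124+183 > 304 → valid
(132,178,300): 132+178 > 300 → valid
(78,335,440): 78+335 ≤ 440 → not valid
5 of the 6 triples form a triangle.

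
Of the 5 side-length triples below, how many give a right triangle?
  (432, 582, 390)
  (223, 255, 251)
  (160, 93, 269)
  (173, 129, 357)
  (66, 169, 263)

(432,582,390): 390²+432² = 338724 = 582² → right
(223,255,251): 223²+251² = 112730 > 65025 = 255² → acute
(160,93,269): 93+160 ≤ 269, not a triangle
(173,129,357): 129+173 ≤ 357, not a triangle
(66,169,263): 66+169 ≤ 263, not a triangle
1 of the 5 is right.

1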